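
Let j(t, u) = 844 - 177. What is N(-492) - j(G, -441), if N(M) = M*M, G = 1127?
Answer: 241397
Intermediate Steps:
N(M) = M²
j(t, u) = 667
N(-492) - j(G, -441) = (-492)² - 1*667 = 242064 - 667 = 241397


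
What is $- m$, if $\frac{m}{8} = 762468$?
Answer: $-6099744$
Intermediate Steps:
$m = 6099744$ ($m = 8 \cdot 762468 = 6099744$)
$- m = \left(-1\right) 6099744 = -6099744$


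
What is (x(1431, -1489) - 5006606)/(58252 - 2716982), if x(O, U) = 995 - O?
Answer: 2503521/1329365 ≈ 1.8832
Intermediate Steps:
(x(1431, -1489) - 5006606)/(58252 - 2716982) = ((995 - 1*1431) - 5006606)/(58252 - 2716982) = ((995 - 1431) - 5006606)/(-2658730) = (-436 - 5006606)*(-1/2658730) = -5007042*(-1/2658730) = 2503521/1329365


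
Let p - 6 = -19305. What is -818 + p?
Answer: -20117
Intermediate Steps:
p = -19299 (p = 6 - 19305 = -19299)
-818 + p = -818 - 19299 = -20117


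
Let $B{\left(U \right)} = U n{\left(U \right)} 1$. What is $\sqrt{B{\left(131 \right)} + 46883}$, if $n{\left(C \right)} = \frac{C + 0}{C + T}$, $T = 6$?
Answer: $\frac{2 \sqrt{220574521}}{137} \approx 216.81$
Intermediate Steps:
$n{\left(C \right)} = \frac{C}{6 + C}$ ($n{\left(C \right)} = \frac{C + 0}{C + 6} = \frac{C}{6 + C}$)
$B{\left(U \right)} = \frac{U^{2}}{6 + U}$ ($B{\left(U \right)} = U \frac{U}{6 + U} 1 = \frac{U^{2}}{6 + U} 1 = \frac{U^{2}}{6 + U}$)
$\sqrt{B{\left(131 \right)} + 46883} = \sqrt{\frac{131^{2}}{6 + 131} + 46883} = \sqrt{\frac{17161}{137} + 46883} = \sqrt{\frac{6440132}{137}} = \frac{2 \sqrt{220574521}}{137}$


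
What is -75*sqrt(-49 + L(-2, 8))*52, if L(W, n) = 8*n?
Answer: -3900*sqrt(15) ≈ -15105.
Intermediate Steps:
-75*sqrt(-49 + L(-2, 8))*52 = -75*sqrt(-49 + 8*8)*52 = -75*sqrt(-49 + 64)*52 = -75*sqrt(15)*52 = -3900*sqrt(15)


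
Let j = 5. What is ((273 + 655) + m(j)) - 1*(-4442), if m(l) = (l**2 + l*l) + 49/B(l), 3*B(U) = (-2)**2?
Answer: 21827/4 ≈ 5456.8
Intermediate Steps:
B(U) = 4/3 (B(U) = (1/3)*(-2)**2 = (1/3)*4 = 4/3)
m(l) = 147/4 + 2*l**2 (m(l) = (l**2 + l*l) + 49/(4/3) = (l**2 + l**2) + 49*(3/4) = 2*l**2 + 147/4 = 147/4 + 2*l**2)
((273 + 655) + m(j)) - 1*(-4442) = ((273 + 655) + (147/4 + 2*5**2)) - 1*(-4442) = (928 + (147/4 + 2*25)) + 4442 = (928 + (147/4 + 50)) + 4442 = (928 + 347/4) + 4442 = 4059/4 + 4442 = 21827/4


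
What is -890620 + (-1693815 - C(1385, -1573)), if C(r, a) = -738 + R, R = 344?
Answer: -2584041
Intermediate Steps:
C(r, a) = -394 (C(r, a) = -738 + 344 = -394)
-890620 + (-1693815 - C(1385, -1573)) = -890620 + (-1693815 - 1*(-394)) = -890620 + (-1693815 + 394) = -890620 - 1693421 = -2584041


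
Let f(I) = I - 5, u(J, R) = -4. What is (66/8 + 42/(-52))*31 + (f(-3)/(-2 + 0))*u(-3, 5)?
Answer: 11165/52 ≈ 214.71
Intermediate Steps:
f(I) = -5 + I
(66/8 + 42/(-52))*31 + (f(-3)/(-2 + 0))*u(-3, 5) = (66/8 + 42/(-52))*31 + ((-5 - 3)/(-2 + 0))*(-4) = (66*(⅛) + 42*(-1/52))*31 - 8/(-2)*(-4) = (33/4 - 21/26)*31 - 8*(-½)*(-4) = (387/52)*31 + 4*(-4) = 11997/52 - 16 = 11165/52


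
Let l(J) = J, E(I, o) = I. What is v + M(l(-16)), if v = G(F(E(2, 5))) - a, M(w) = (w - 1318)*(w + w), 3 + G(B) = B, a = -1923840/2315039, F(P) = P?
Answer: 98823993633/2315039 ≈ 42688.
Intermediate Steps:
a = -1923840/2315039 (a = -1923840*1/2315039 = -1923840/2315039 ≈ -0.83102)
G(B) = -3 + B
M(w) = 2*w*(-1318 + w) (M(w) = (-1318 + w)*(2*w) = 2*w*(-1318 + w))
v = -391199/2315039 (v = (-3 + 2) - 1*(-1923840/2315039) = -1 + 1923840/2315039 = -391199/2315039 ≈ -0.16898)
v + M(l(-16)) = -391199/2315039 + 2*(-16)*(-1318 - 16) = -391199/2315039 + 2*(-16)*(-1334) = -391199/2315039 + 42688 = 98823993633/2315039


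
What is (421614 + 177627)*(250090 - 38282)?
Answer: 126924037728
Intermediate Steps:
(421614 + 177627)*(250090 - 38282) = 599241*211808 = 126924037728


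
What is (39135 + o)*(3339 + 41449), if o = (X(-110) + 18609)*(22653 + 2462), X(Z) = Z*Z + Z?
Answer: 34421056899760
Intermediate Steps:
X(Z) = Z + Z**2 (X(Z) = Z**2 + Z = Z + Z**2)
o = 768493885 (o = (-110*(1 - 110) + 18609)*(22653 + 2462) = (-110*(-109) + 18609)*25115 = (11990 + 18609)*25115 = 30599*25115 = 768493885)
(39135 + o)*(3339 + 41449) = (39135 + 768493885)*(3339 + 41449) = 768533020*44788 = 34421056899760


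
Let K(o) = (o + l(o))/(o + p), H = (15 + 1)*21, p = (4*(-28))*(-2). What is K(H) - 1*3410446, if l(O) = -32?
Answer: -119365591/35 ≈ -3.4104e+6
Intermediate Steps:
p = 224 (p = -112*(-2) = 224)
H = 336 (H = 16*21 = 336)
K(o) = (-32 + o)/(224 + o) (K(o) = (o - 32)/(o + 224) = (-32 + o)/(224 + o))
K(H) - 1*3410446 = (-32 + 336)/(224 + 336) - 1*3410446 = 304/560 - 3410446 = (1/560)*304 - 3410446 = 19/35 - 3410446 = -119365591/35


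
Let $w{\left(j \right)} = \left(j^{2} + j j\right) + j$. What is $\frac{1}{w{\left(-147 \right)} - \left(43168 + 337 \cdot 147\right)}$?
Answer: $- \frac{1}{49636} \approx -2.0147 \cdot 10^{-5}$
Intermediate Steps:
$w{\left(j \right)} = j + 2 j^{2}$ ($w{\left(j \right)} = \left(j^{2} + j^{2}\right) + j = 2 j^{2} + j = j + 2 j^{2}$)
$\frac{1}{w{\left(-147 \right)} - \left(43168 + 337 \cdot 147\right)} = \frac{1}{- 147 \left(1 + 2 \left(-147\right)\right) - \left(43168 + 337 \cdot 147\right)} = \frac{1}{- 147 \left(1 - 294\right) - 92707} = \frac{1}{\left(-147\right) \left(-293\right) - 92707} = \frac{1}{43071 - 92707} = \frac{1}{-49636} = - \frac{1}{49636}$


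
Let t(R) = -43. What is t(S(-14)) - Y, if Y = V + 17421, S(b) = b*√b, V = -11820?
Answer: -5644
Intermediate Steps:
S(b) = b^(3/2)
Y = 5601 (Y = -11820 + 17421 = 5601)
t(S(-14)) - Y = -43 - 1*5601 = -43 - 5601 = -5644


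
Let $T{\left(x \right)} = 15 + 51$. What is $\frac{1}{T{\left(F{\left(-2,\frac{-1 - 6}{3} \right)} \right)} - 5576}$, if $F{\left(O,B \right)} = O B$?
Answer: $- \frac{1}{5510} \approx -0.00018149$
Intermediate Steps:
$F{\left(O,B \right)} = B O$
$T{\left(x \right)} = 66$
$\frac{1}{T{\left(F{\left(-2,\frac{-1 - 6}{3} \right)} \right)} - 5576} = \frac{1}{66 - 5576} = \frac{1}{-5510} = - \frac{1}{5510}$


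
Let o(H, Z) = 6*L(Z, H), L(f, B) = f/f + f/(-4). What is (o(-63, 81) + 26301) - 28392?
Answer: -4413/2 ≈ -2206.5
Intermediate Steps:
L(f, B) = 1 - f/4 (L(f, B) = 1 + f*(-¼) = 1 - f/4)
o(H, Z) = 6 - 3*Z/2 (o(H, Z) = 6*(1 - Z/4) = 6 - 3*Z/2)
(o(-63, 81) + 26301) - 28392 = ((6 - 3/2*81) + 26301) - 28392 = ((6 - 243/2) + 26301) - 28392 = (-231/2 + 26301) - 28392 = 52371/2 - 28392 = -4413/2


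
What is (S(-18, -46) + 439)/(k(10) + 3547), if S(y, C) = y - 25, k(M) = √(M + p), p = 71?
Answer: 99/889 ≈ 0.11136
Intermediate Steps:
k(M) = √(71 + M) (k(M) = √(M + 71) = √(71 + M))
S(y, C) = -25 + y
(S(-18, -46) + 439)/(k(10) + 3547) = ((-25 - 18) + 439)/(√(71 + 10) + 3547) = (-43 + 439)/(√81 + 3547) = 396/(9 + 3547) = 396/3556 = 396*(1/3556) = 99/889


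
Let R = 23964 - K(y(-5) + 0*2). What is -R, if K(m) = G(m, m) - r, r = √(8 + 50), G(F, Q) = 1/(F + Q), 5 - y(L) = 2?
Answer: -143783/6 - √58 ≈ -23971.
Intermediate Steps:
y(L) = 3 (y(L) = 5 - 1*2 = 5 - 2 = 3)
r = √58 ≈ 7.6158
K(m) = 1/(2*m) - √58 (K(m) = 1/(m + m) - √58 = 1/(2*m) - √58)
R = 143783/6 + √58 (R = 23964 - (1/(2*(3 + 0*2)) - √58) = 23964 - (1/(2*(3 + 0)) - √58) = 23964 - ((½)/3 - √58) = 23964 - ((½)*(⅓) - √58) = 23964 - (⅙ - √58) = 23964 + (-⅙ + √58) = 143783/6 + √58 ≈ 23971.)
-R = -(143783/6 + √58) = -143783/6 - √58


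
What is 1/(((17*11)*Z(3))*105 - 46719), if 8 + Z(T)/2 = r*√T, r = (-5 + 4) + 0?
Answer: -120293/41869084647 + 13090*√3/41869084647 ≈ -2.3316e-6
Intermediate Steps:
r = -1 (r = -1 + 0 = -1)
Z(T) = -16 - 2*√T (Z(T) = -16 + 2*(-√T) = -16 - 2*√T)
1/(((17*11)*Z(3))*105 - 46719) = 1/(((17*11)*(-16 - 2*√3))*105 - 46719) = 1/((187*(-16 - 2*√3))*105 - 46719) = 1/((-2992 - 374*√3)*105 - 46719) = 1/((-314160 - 39270*√3) - 46719) = 1/(-360879 - 39270*√3)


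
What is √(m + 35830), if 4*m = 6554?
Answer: √149874/2 ≈ 193.57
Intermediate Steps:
m = 3277/2 (m = (¼)*6554 = 3277/2 ≈ 1638.5)
√(m + 35830) = √(3277/2 + 35830) = √(74937/2) = √149874/2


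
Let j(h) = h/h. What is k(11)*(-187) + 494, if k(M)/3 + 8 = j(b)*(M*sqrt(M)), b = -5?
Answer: 4982 - 6171*sqrt(11) ≈ -15485.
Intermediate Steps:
j(h) = 1
k(M) = -24 + 3*M**(3/2) (k(M) = -24 + 3*(1*(M*sqrt(M))) = -24 + 3*(1*M**(3/2)) = -24 + 3*M**(3/2))
k(11)*(-187) + 494 = (-24 + 3*11**(3/2))*(-187) + 494 = (-24 + 3*(11*sqrt(11)))*(-187) + 494 = (-24 + 33*sqrt(11))*(-187) + 494 = (4488 - 6171*sqrt(11)) + 494 = 4982 - 6171*sqrt(11)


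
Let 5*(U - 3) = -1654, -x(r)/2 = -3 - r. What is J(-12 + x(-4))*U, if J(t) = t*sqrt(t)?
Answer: 22946*I*sqrt(14)/5 ≈ 17171.0*I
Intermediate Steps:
x(r) = 6 + 2*r (x(r) = -2*(-3 - r) = 6 + 2*r)
U = -1639/5 (U = 3 + (1/5)*(-1654) = 3 - 1654/5 = -1639/5 ≈ -327.80)
J(t) = t**(3/2)
J(-12 + x(-4))*U = (-12 + (6 + 2*(-4)))**(3/2)*(-1639/5) = (-12 + (6 - 8))**(3/2)*(-1639/5) = (-12 - 2)**(3/2)*(-1639/5) = (-14)**(3/2)*(-1639/5) = -14*I*sqrt(14)*(-1639/5) = 22946*I*sqrt(14)/5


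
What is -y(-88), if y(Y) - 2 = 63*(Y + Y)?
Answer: 11086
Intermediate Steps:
y(Y) = 2 + 126*Y (y(Y) = 2 + 63*(Y + Y) = 2 + 63*(2*Y) = 2 + 126*Y)
-y(-88) = -(2 + 126*(-88)) = -(2 - 11088) = -1*(-11086) = 11086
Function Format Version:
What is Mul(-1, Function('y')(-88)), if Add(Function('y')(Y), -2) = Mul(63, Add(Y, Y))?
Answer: 11086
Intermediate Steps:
Function('y')(Y) = Add(2, Mul(126, Y)) (Function('y')(Y) = Add(2, Mul(63, Add(Y, Y))) = Add(2, Mul(63, Mul(2, Y))) = Add(2, Mul(126, Y)))
Mul(-1, Function('y')(-88)) = Mul(-1, Add(2, Mul(126, -88))) = Mul(-1, Add(2, -11088)) = Mul(-1, -11086) = 11086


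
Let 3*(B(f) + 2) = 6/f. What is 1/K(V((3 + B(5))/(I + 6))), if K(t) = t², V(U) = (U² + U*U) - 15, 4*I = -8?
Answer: 40000/8708401 ≈ 0.0045933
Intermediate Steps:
B(f) = -2 + 2/f (B(f) = -2 + (6/f)/3 = -2 + 2/f)
I = -2 (I = (¼)*(-8) = -2)
V(U) = -15 + 2*U² (V(U) = (U² + U²) - 15 = 2*U² - 15 = -15 + 2*U²)
1/K(V((3 + B(5))/(I + 6))) = 1/((-15 + 2*((3 + (-2 + 2/5))/(-2 + 6))²)²) = 1/((-15 + 2*((3 + (-2 + 2*(⅕)))/4)²)²) = 1/((-15 + 2*((3 + (-2 + ⅖))*(¼))²)²) = 1/((-15 + 2*((3 - 8/5)*(¼))²)²) = 1/((-15 + 2*((7/5)*(¼))²)²) = 1/((-15 + 2*(7/20)²)²) = 1/((-15 + 2*(49/400))²) = 1/((-15 + 49/200)²) = 1/((-2951/200)²) = 1/(8708401/40000) = 40000/8708401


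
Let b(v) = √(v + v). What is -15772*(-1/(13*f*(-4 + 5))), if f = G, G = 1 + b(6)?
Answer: -15772/143 + 31544*√3/143 ≈ 271.77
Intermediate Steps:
b(v) = √2*√v (b(v) = √(2*v) = √2*√v)
G = 1 + 2*√3 (G = 1 + √2*√6 = 1 + 2*√3 ≈ 4.4641)
f = 1 + 2*√3 ≈ 4.4641
-15772*(-1/(13*f*(-4 + 5))) = -15772*(-1/(13*(1 + 2*√3)*(-4 + 5))) = -15772*(-1/(13*(1 + 2*√3))) = -15772/(-13 - 26*√3)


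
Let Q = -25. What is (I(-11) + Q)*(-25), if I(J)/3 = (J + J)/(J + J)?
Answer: 550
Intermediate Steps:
I(J) = 3 (I(J) = 3*((J + J)/(J + J)) = 3*((2*J)/((2*J))) = 3*((2*J)*(1/(2*J))) = 3*1 = 3)
(I(-11) + Q)*(-25) = (3 - 25)*(-25) = -22*(-25) = 550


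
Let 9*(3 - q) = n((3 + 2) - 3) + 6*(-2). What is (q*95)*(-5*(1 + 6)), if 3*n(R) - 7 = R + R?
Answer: -352450/27 ≈ -13054.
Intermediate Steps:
n(R) = 7/3 + 2*R/3 (n(R) = 7/3 + (R + R)/3 = 7/3 + (2*R)/3 = 7/3 + 2*R/3)
q = 106/27 (q = 3 - ((7/3 + 2*((3 + 2) - 3)/3) + 6*(-2))/9 = 3 - ((7/3 + 2*(5 - 3)/3) - 12)/9 = 3 - ((7/3 + (⅔)*2) - 12)/9 = 3 - ((7/3 + 4/3) - 12)/9 = 3 - (11/3 - 12)/9 = 3 - ⅑*(-25/3) = 3 + 25/27 = 106/27 ≈ 3.9259)
(q*95)*(-5*(1 + 6)) = ((106/27)*95)*(-5*(1 + 6)) = 10070*(-5*7)/27 = (10070/27)*(-35) = -352450/27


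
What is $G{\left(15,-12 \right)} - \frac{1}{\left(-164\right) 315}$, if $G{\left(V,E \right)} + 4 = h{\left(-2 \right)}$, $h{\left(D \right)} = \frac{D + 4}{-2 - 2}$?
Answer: $- \frac{232469}{51660} \approx -4.5$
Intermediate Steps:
$h{\left(D \right)} = -1 - \frac{D}{4}$ ($h{\left(D \right)} = \frac{4 + D}{-4} = \left(4 + D\right) \left(- \frac{1}{4}\right) = -1 - \frac{D}{4}$)
$G{\left(V,E \right)} = - \frac{9}{2}$ ($G{\left(V,E \right)} = -4 - \frac{1}{2} = - \frac{9}{2}$)
$G{\left(15,-12 \right)} - \frac{1}{\left(-164\right) 315} = - \frac{9}{2} - \frac{1}{\left(-164\right) 315} = - \frac{9}{2} - \left(- \frac{1}{164}\right) \frac{1}{315} = - \frac{9}{2} - - \frac{1}{51660} = - \frac{9}{2} + \frac{1}{51660} = - \frac{232469}{51660}$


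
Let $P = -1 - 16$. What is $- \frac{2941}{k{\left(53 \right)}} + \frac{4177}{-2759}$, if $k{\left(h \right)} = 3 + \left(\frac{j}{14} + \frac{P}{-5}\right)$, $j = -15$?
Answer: $- \frac{569553351}{1029107} \approx -553.44$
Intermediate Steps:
$P = -17$ ($P = -1 - 16 = -17$)
$k{\left(h \right)} = \frac{373}{70}$ ($k{\left(h \right)} = 3 - \left(- \frac{17}{5} + \frac{15}{14}\right) = 3 - - \frac{163}{70} = 3 + \left(- \frac{15}{14} + \frac{17}{5}\right) = 3 + \frac{163}{70} = \frac{373}{70}$)
$- \frac{2941}{k{\left(53 \right)}} + \frac{4177}{-2759} = - \frac{2941}{\frac{373}{70}} + \frac{4177}{-2759} = \left(-2941\right) \frac{70}{373} + 4177 \left(- \frac{1}{2759}\right) = - \frac{205870}{373} - \frac{4177}{2759} = - \frac{569553351}{1029107}$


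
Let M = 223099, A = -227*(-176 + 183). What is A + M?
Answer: 221510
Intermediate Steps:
A = -1589 (A = -227*7 = -1589)
A + M = -1589 + 223099 = 221510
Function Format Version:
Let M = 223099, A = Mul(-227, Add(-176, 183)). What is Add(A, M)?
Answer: 221510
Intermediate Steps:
A = -1589 (A = Mul(-227, 7) = -1589)
Add(A, M) = Add(-1589, 223099) = 221510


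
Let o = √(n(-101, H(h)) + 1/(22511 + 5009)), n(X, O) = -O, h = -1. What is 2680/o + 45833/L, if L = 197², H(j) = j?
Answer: 45833/38809 + 21440*√11834030/27521 ≈ 2681.1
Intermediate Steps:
L = 38809
o = √11834030/3440 (o = √(-1*(-1) + 1/(22511 + 5009)) = √(1 + 1/27520) = √(27521/27520) = √11834030/3440 ≈ 1.0000)
2680/o + 45833/L = 2680/((√11834030/3440)) + 45833/38809 = 2680*(8*√11834030/27521) + 45833*(1/38809) = 21440*√11834030/27521 + 45833/38809 = 45833/38809 + 21440*√11834030/27521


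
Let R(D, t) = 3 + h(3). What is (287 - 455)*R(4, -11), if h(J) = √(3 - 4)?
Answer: -504 - 168*I ≈ -504.0 - 168.0*I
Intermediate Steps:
h(J) = I (h(J) = √(-1) = I)
R(D, t) = 3 + I
(287 - 455)*R(4, -11) = (287 - 455)*(3 + I) = -168*(3 + I) = -504 - 168*I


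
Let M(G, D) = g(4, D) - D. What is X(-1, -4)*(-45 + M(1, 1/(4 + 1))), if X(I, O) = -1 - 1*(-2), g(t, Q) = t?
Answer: -206/5 ≈ -41.200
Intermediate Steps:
M(G, D) = 4 - D
X(I, O) = 1 (X(I, O) = -1 + 2 = 1)
X(-1, -4)*(-45 + M(1, 1/(4 + 1))) = 1*(-45 + (4 - 1/(4 + 1))) = 1*(-45 + (4 - 1/5)) = 1*(-45 + 19/5) = 1*(-206/5) = -206/5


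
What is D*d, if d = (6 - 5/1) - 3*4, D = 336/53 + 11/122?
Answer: -457325/6466 ≈ -70.728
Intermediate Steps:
D = 41575/6466 (D = 336*(1/53) + 11*(1/122) = 336/53 + 11/122 = 41575/6466 ≈ 6.4298)
d = -11 (d = (6 - 5*1) - 12 = (6 - 5) - 12 = 1 - 12 = -11)
D*d = (41575/6466)*(-11) = -457325/6466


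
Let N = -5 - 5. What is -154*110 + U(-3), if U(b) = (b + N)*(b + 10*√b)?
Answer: -16901 - 130*I*√3 ≈ -16901.0 - 225.17*I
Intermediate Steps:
N = -10
U(b) = (-10 + b)*(b + 10*√b) (U(b) = (b - 10)*(b + 10*√b) = (-10 + b)*(b + 10*√b))
-154*110 + U(-3) = -154*110 + ((-3)² - 100*I*√3 - 10*(-3) + 10*(-3)^(3/2)) = -16940 + (9 - 100*I*√3 + 30 + 10*(-3*I*√3)) = -16940 + (9 - 100*I*√3 + 30 - 30*I*√3) = -16940 + (39 - 130*I*√3) = -16901 - 130*I*√3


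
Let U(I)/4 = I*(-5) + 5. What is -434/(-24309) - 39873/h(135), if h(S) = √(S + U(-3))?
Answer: 434/24309 - 39873*√215/215 ≈ -2719.3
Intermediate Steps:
U(I) = 20 - 20*I (U(I) = 4*(I*(-5) + 5) = 4*(-5*I + 5) = 4*(5 - 5*I) = 20 - 20*I)
h(S) = √(80 + S) (h(S) = √(S + (20 - 20*(-3))) = √(S + (20 + 60)) = √(S + 80) = √(80 + S))
-434/(-24309) - 39873/h(135) = -434/(-24309) - 39873/√(80 + 135) = -434*(-1/24309) - 39873*√215/215 = 434/24309 - 39873*√215/215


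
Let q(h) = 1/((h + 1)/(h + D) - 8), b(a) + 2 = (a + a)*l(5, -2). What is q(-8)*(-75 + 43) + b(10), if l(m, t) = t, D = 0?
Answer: -2138/57 ≈ -37.509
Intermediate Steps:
b(a) = -2 - 4*a (b(a) = -2 + (a + a)*(-2) = -2 + (2*a)*(-2) = -2 - 4*a)
q(h) = 1/(-8 + (1 + h)/h) (q(h) = 1/((h + 1)/(h + 0) - 8) = 1/((1 + h)/h - 8) = 1/(-8 + (1 + h)/h))
q(-8)*(-75 + 43) + b(10) = (-1*(-8)/(-1 + 7*(-8)))*(-75 + 43) + (-2 - 4*10) = -1*(-8)/(-1 - 56)*(-32) + (-2 - 40) = -1*(-8)/(-57)*(-32) - 42 = -1*(-8)*(-1/57)*(-32) - 42 = -8/57*(-32) - 42 = 256/57 - 42 = -2138/57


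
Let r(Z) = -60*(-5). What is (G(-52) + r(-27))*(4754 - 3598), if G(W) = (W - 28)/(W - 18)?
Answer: 2436848/7 ≈ 3.4812e+5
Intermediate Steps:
r(Z) = 300 (r(Z) = -10*(-30) = 300)
G(W) = (-28 + W)/(-18 + W)
(G(-52) + r(-27))*(4754 - 3598) = ((-28 - 52)/(-18 - 52) + 300)*(4754 - 3598) = (-80/(-70) + 300)*1156 = (-1/70*(-80) + 300)*1156 = (8/7 + 300)*1156 = (2108/7)*1156 = 2436848/7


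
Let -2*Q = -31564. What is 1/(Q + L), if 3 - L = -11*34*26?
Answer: 1/25509 ≈ 3.9202e-5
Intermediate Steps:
Q = 15782 (Q = -1/2*(-31564) = 15782)
L = 9727 (L = 3 - (-11*34)*26 = 3 - (-374)*26 = 3 - 1*(-9724) = 3 + 9724 = 9727)
1/(Q + L) = 1/(15782 + 9727) = 1/25509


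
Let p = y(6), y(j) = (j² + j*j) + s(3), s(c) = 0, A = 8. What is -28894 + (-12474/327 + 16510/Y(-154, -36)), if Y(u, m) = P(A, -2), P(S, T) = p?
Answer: -112629949/3924 ≈ -28703.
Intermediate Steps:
y(j) = 2*j² (y(j) = (j² + j*j) + 0 = (j² + j²) + 0 = 2*j² + 0 = 2*j²)
p = 72 (p = 2*6² = 2*36 = 72)
P(S, T) = 72
Y(u, m) = 72
-28894 + (-12474/327 + 16510/Y(-154, -36)) = -28894 + (-12474/327 + 16510/72) = -28894 + (-12474*1/327 + 16510*(1/72)) = -28894 + (-4158/109 + 8255/36) = -28894 + 750107/3924 = -112629949/3924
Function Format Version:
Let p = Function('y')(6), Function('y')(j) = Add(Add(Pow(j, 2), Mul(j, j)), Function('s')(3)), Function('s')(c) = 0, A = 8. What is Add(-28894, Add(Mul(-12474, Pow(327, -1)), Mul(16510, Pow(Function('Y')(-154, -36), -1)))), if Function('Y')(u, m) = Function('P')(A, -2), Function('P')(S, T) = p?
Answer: Rational(-112629949, 3924) ≈ -28703.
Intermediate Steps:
Function('y')(j) = Mul(2, Pow(j, 2)) (Function('y')(j) = Add(Add(Pow(j, 2), Mul(j, j)), 0) = Add(Add(Pow(j, 2), Pow(j, 2)), 0) = Add(Mul(2, Pow(j, 2)), 0) = Mul(2, Pow(j, 2)))
p = 72 (p = Mul(2, Pow(6, 2)) = Mul(2, 36) = 72)
Function('P')(S, T) = 72
Function('Y')(u, m) = 72
Add(-28894, Add(Mul(-12474, Pow(327, -1)), Mul(16510, Pow(Function('Y')(-154, -36), -1)))) = Add(-28894, Add(Mul(-12474, Pow(327, -1)), Mul(16510, Pow(72, -1)))) = Add(-28894, Add(Mul(-12474, Rational(1, 327)), Mul(16510, Rational(1, 72)))) = Add(-28894, Add(Rational(-4158, 109), Rational(8255, 36))) = Add(-28894, Rational(750107, 3924)) = Rational(-112629949, 3924)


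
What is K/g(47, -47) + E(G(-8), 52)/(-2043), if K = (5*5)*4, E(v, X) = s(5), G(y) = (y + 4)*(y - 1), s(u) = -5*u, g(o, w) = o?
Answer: 205475/96021 ≈ 2.1399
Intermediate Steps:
G(y) = (-1 + y)*(4 + y) (G(y) = (4 + y)*(-1 + y) = (-1 + y)*(4 + y))
E(v, X) = -25 (E(v, X) = -5*5 = -25)
K = 100 (K = 25*4 = 100)
K/g(47, -47) + E(G(-8), 52)/(-2043) = 100/47 - 25/(-2043) = 100*(1/47) - 25*(-1/2043) = 100/47 + 25/2043 = 205475/96021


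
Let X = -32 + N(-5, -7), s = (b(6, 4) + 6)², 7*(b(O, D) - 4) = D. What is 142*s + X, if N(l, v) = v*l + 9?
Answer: 778180/49 ≈ 15881.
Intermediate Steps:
N(l, v) = 9 + l*v (N(l, v) = l*v + 9 = 9 + l*v)
b(O, D) = 4 + D/7
s = 5476/49 (s = ((4 + (⅐)*4) + 6)² = ((4 + 4/7) + 6)² = (32/7 + 6)² = (74/7)² = 5476/49 ≈ 111.76)
X = 12 (X = -32 + (9 - 5*(-7)) = -32 + (9 + 35) = -32 + 44 = 12)
142*s + X = 142*(5476/49) + 12 = 777592/49 + 12 = 778180/49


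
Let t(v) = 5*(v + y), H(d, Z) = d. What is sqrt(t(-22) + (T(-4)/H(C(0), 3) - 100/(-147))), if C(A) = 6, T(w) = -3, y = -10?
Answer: I*sqrt(281922)/42 ≈ 12.642*I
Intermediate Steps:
t(v) = -50 + 5*v (t(v) = 5*(v - 10) = 5*(-10 + v) = -50 + 5*v)
sqrt(t(-22) + (T(-4)/H(C(0), 3) - 100/(-147))) = sqrt((-50 + 5*(-22)) + (-3/6 - 100/(-147))) = sqrt((-50 - 110) + (-3*1/6 - 100*(-1/147))) = sqrt(-160 + (-1/2 + 100/147)) = sqrt(-160 + 53/294) = sqrt(-46987/294) = I*sqrt(281922)/42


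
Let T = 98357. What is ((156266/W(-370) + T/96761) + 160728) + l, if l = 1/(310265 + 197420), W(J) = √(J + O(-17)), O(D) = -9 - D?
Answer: 1127952801557398/7017729755 - 78133*I*√362/181 ≈ 1.6073e+5 - 8213.2*I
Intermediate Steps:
W(J) = √(8 + J) (W(J) = √(J + (-9 - 1*(-17))) = √(J + (-9 + 17)) = √(J + 8) = √(8 + J))
l = 1/507685 ≈ 1.9697e-6
((156266/W(-370) + T/96761) + 160728) + l = ((156266/(√(8 - 370)) + 98357/96761) + 160728) + 1/507685 = ((156266/(√(-362)) + 98357*(1/96761)) + 160728) + 1/507685 = ((156266/((I*√362)) + 14051/13823) + 160728) + 1/507685 = ((156266*(-I*√362/362) + 14051/13823) + 160728) + 1/507685 = ((-78133*I*√362/181 + 14051/13823) + 160728) + 1/507685 = ((14051/13823 - 78133*I*√362/181) + 160728) + 1/507685 = (2221757195/13823 - 78133*I*√362/181) + 1/507685 = 1127952801557398/7017729755 - 78133*I*√362/181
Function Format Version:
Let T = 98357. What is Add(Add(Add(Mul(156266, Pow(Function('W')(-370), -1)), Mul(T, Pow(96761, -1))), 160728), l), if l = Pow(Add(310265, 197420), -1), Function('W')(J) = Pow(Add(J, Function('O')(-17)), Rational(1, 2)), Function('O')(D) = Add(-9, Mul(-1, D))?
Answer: Add(Rational(1127952801557398, 7017729755), Mul(Rational(-78133, 181), I, Pow(362, Rational(1, 2)))) ≈ Add(1.6073e+5, Mul(-8213.2, I))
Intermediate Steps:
Function('W')(J) = Pow(Add(8, J), Rational(1, 2)) (Function('W')(J) = Pow(Add(J, Add(-9, Mul(-1, -17))), Rational(1, 2)) = Pow(Add(J, Add(-9, 17)), Rational(1, 2)) = Pow(Add(J, 8), Rational(1, 2)) = Pow(Add(8, J), Rational(1, 2)))
l = Rational(1, 507685) (l = Pow(507685, -1) = Rational(1, 507685) ≈ 1.9697e-6)
Add(Add(Add(Mul(156266, Pow(Function('W')(-370), -1)), Mul(T, Pow(96761, -1))), 160728), l) = Add(Add(Add(Mul(156266, Pow(Pow(Add(8, -370), Rational(1, 2)), -1)), Mul(98357, Pow(96761, -1))), 160728), Rational(1, 507685)) = Add(Add(Add(Mul(156266, Pow(Pow(-362, Rational(1, 2)), -1)), Mul(98357, Rational(1, 96761))), 160728), Rational(1, 507685)) = Add(Add(Add(Mul(156266, Pow(Mul(I, Pow(362, Rational(1, 2))), -1)), Rational(14051, 13823)), 160728), Rational(1, 507685)) = Add(Add(Add(Mul(156266, Mul(Rational(-1, 362), I, Pow(362, Rational(1, 2)))), Rational(14051, 13823)), 160728), Rational(1, 507685)) = Add(Add(Add(Mul(Rational(-78133, 181), I, Pow(362, Rational(1, 2))), Rational(14051, 13823)), 160728), Rational(1, 507685)) = Add(Add(Add(Rational(14051, 13823), Mul(Rational(-78133, 181), I, Pow(362, Rational(1, 2)))), 160728), Rational(1, 507685)) = Add(Add(Rational(2221757195, 13823), Mul(Rational(-78133, 181), I, Pow(362, Rational(1, 2)))), Rational(1, 507685)) = Add(Rational(1127952801557398, 7017729755), Mul(Rational(-78133, 181), I, Pow(362, Rational(1, 2))))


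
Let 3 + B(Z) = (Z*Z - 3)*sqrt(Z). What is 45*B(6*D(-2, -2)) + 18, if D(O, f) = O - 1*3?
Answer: -117 + 40365*I*sqrt(30) ≈ -117.0 + 2.2109e+5*I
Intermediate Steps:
D(O, f) = -3 + O (D(O, f) = O - 3 = -3 + O)
B(Z) = -3 + sqrt(Z)*(-3 + Z**2) (B(Z) = -3 + (Z*Z - 3)*sqrt(Z) = -3 + (Z**2 - 3)*sqrt(Z) = -3 + (-3 + Z**2)*sqrt(Z) = -3 + sqrt(Z)*(-3 + Z**2))
45*B(6*D(-2, -2)) + 18 = 45*(-3 + (6*(-3 - 2))**(5/2) - 3*sqrt(6)*sqrt(-3 - 2)) + 18 = 45*(-3 + (6*(-5))**(5/2) - 3*I*sqrt(30)) + 18 = 45*(-3 + (-30)**(5/2) - 3*I*sqrt(30)) + 18 = 45*(-3 + 900*I*sqrt(30) - 3*I*sqrt(30)) + 18 = 45*(-3 + 897*I*sqrt(30)) + 18 = (-135 + 40365*I*sqrt(30)) + 18 = -117 + 40365*I*sqrt(30)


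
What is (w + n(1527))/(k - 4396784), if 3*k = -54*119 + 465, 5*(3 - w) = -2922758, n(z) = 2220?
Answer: -2933873/21993855 ≈ -0.13340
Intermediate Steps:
w = 2922773/5 (w = 3 - ⅕*(-2922758) = 3 + 2922758/5 = 2922773/5 ≈ 5.8456e+5)
k = -1987 (k = (-54*119 + 465)/3 = (-6426 + 465)/3 = (⅓)*(-5961) = -1987)
(w + n(1527))/(k - 4396784) = (2922773/5 + 2220)/(-1987 - 4396784) = (2933873/5)/(-4398771) = (2933873/5)*(-1/4398771) = -2933873/21993855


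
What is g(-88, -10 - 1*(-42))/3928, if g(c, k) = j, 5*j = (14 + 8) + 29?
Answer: 51/19640 ≈ 0.0025967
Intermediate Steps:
j = 51/5 (j = ((14 + 8) + 29)/5 = (22 + 29)/5 = (⅕)*51 = 51/5 ≈ 10.200)
g(c, k) = 51/5
g(-88, -10 - 1*(-42))/3928 = (51/5)/3928 = (51/5)*(1/3928) = 51/19640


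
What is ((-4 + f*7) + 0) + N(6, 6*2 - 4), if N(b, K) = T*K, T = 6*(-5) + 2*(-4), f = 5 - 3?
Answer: -294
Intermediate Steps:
f = 2
T = -38 (T = -30 - 8 = -38)
N(b, K) = -38*K
((-4 + f*7) + 0) + N(6, 6*2 - 4) = ((-4 + 2*7) + 0) - 38*(6*2 - 4) = ((-4 + 14) + 0) - 38*(12 - 4) = (10 + 0) - 38*8 = 10 - 304 = -294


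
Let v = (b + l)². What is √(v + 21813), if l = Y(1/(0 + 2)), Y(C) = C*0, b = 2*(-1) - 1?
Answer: √21822 ≈ 147.72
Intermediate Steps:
b = -3 (b = -2 - 1 = -3)
Y(C) = 0
l = 0
v = 9 (v = (-3 + 0)² = (-3)² = 9)
√(v + 21813) = √(9 + 21813) = √21822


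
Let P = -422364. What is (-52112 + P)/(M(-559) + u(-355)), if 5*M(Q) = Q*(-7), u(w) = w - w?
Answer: -2372380/3913 ≈ -606.28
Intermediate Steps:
u(w) = 0
M(Q) = -7*Q/5 (M(Q) = (Q*(-7))/5 = (-7*Q)/5 = -7*Q/5)
(-52112 + P)/(M(-559) + u(-355)) = (-52112 - 422364)/(-7/5*(-559) + 0) = -474476/(3913/5 + 0) = -474476/3913/5 = -474476*5/3913 = -2372380/3913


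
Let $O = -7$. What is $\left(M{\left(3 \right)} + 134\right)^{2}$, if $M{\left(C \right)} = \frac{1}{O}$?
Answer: $\frac{877969}{49} \approx 17918.0$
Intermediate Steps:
$M{\left(C \right)} = - \frac{1}{7}$ ($M{\left(C \right)} = \frac{1}{-7} = - \frac{1}{7}$)
$\left(M{\left(3 \right)} + 134\right)^{2} = \left(- \frac{1}{7} + 134\right)^{2} = \left(\frac{937}{7}\right)^{2} = \frac{877969}{49}$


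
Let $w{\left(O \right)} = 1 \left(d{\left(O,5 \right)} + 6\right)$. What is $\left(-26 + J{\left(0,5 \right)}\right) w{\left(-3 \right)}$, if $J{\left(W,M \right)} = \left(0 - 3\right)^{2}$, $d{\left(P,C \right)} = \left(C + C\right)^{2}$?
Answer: $-1802$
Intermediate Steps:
$d{\left(P,C \right)} = 4 C^{2}$ ($d{\left(P,C \right)} = \left(2 C\right)^{2} = 4 C^{2}$)
$J{\left(W,M \right)} = 9$ ($J{\left(W,M \right)} = \left(-3\right)^{2} = 9$)
$w{\left(O \right)} = 106$ ($w{\left(O \right)} = 1 \left(4 \cdot 5^{2} + 6\right) = 1 \left(4 \cdot 25 + 6\right) = 1 \left(100 + 6\right) = 1 \cdot 106 = 106$)
$\left(-26 + J{\left(0,5 \right)}\right) w{\left(-3 \right)} = \left(-26 + 9\right) 106 = \left(-17\right) 106 = -1802$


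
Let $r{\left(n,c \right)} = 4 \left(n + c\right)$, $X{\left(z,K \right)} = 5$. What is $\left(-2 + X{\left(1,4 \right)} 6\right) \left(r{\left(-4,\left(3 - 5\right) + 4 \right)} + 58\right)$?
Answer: $1400$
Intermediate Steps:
$r{\left(n,c \right)} = 4 c + 4 n$ ($r{\left(n,c \right)} = 4 \left(c + n\right) = 4 c + 4 n$)
$\left(-2 + X{\left(1,4 \right)} 6\right) \left(r{\left(-4,\left(3 - 5\right) + 4 \right)} + 58\right) = \left(-2 + 5 \cdot 6\right) \left(\left(4 \left(\left(3 - 5\right) + 4\right) + 4 \left(-4\right)\right) + 58\right) = \left(-2 + 30\right) \left(\left(4 \left(-2 + 4\right) - 16\right) + 58\right) = 28 \left(\left(4 \cdot 2 - 16\right) + 58\right) = 28 \left(\left(8 - 16\right) + 58\right) = 28 \left(-8 + 58\right) = 28 \cdot 50 = 1400$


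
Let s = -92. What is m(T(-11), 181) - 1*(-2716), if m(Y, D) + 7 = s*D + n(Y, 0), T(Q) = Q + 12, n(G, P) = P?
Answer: -13943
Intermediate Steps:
T(Q) = 12 + Q
m(Y, D) = -7 - 92*D (m(Y, D) = -7 + (-92*D + 0) = -7 - 92*D)
m(T(-11), 181) - 1*(-2716) = (-7 - 92*181) - 1*(-2716) = (-7 - 16652) + 2716 = -16659 + 2716 = -13943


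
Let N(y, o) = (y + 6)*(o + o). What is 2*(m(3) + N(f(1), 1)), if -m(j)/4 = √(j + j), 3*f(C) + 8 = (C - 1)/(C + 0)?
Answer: 40/3 - 8*√6 ≈ -6.2626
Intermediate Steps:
f(C) = -8/3 + (-1 + C)/(3*C) (f(C) = -8/3 + ((C - 1)/(C + 0))/3 = -8/3 + ((-1 + C)/C)/3 = -8/3 + (-1 + C)/(3*C))
m(j) = -4*√2*√j (m(j) = -4*√(j + j) = -4*√2*√j)
N(y, o) = 2*o*(6 + y) (N(y, o) = (6 + y)*(2*o) = 2*o*(6 + y))
2*(m(3) + N(f(1), 1)) = 2*(-4*√2*√3 + 2*1*(6 + (⅓)*(-1 - 7*1)/1)) = 2*(-4*√6 + 2*1*(6 + (⅓)*1*(-1 - 7))) = 2*(-4*√6 + 2*1*(6 + (⅓)*1*(-8))) = 2*(-4*√6 + 2*1*(6 - 8/3)) = 2*(-4*√6 + 2*1*(10/3)) = 2*(-4*√6 + 20/3) = 2*(20/3 - 4*√6) = 40/3 - 8*√6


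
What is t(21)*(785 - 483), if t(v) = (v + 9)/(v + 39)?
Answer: 151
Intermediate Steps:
t(v) = (9 + v)/(39 + v)
t(21)*(785 - 483) = ((9 + 21)/(39 + 21))*(785 - 483) = (30/60)*302 = ((1/60)*30)*302 = (½)*302 = 151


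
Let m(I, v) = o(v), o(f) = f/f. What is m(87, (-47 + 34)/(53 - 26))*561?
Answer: 561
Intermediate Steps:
o(f) = 1
m(I, v) = 1
m(87, (-47 + 34)/(53 - 26))*561 = 1*561 = 561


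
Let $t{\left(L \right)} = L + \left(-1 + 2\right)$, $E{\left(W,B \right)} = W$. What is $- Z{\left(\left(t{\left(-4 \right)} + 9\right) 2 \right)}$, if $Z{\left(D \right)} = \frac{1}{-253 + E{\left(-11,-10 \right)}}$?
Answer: $\frac{1}{264} \approx 0.0037879$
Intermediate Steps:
$t{\left(L \right)} = 1 + L$ ($t{\left(L \right)} = L + 1 = 1 + L$)
$Z{\left(D \right)} = - \frac{1}{264}$ ($Z{\left(D \right)} = \frac{1}{-253 - 11} = \frac{1}{-264} = - \frac{1}{264}$)
$- Z{\left(\left(t{\left(-4 \right)} + 9\right) 2 \right)} = \left(-1\right) \left(- \frac{1}{264}\right) = \frac{1}{264}$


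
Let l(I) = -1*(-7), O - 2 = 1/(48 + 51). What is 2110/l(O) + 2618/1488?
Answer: 1579003/5208 ≈ 303.19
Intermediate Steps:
O = 199/99 (O = 2 + 1/(48 + 51) = 2 + 1/99 = 199/99 ≈ 2.0101)
l(I) = 7
2110/l(O) + 2618/1488 = 2110/7 + 2618/1488 = 2110*(⅐) + 2618*(1/1488) = 2110/7 + 1309/744 = 1579003/5208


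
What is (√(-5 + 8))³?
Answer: 3*√3 ≈ 5.1962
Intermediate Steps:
(√(-5 + 8))³ = (√3)³ = 3*√3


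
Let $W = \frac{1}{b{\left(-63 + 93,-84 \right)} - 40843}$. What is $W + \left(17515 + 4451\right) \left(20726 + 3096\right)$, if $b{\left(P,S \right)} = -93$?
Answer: $\frac{21420746592671}{40936} \approx 5.2327 \cdot 10^{8}$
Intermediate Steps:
$W = - \frac{1}{40936}$ ($W = \frac{1}{-93 - 40843} = \frac{1}{-40936} = - \frac{1}{40936} \approx -2.4428 \cdot 10^{-5}$)
$W + \left(17515 + 4451\right) \left(20726 + 3096\right) = - \frac{1}{40936} + \left(17515 + 4451\right) \left(20726 + 3096\right) = - \frac{1}{40936} + 21966 \cdot 23822 = - \frac{1}{40936} + 523274052 = \frac{21420746592671}{40936}$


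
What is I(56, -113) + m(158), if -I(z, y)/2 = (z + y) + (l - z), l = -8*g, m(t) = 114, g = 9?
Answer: 484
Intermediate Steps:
l = -72 (l = -8*9 = -72)
I(z, y) = 144 - 2*y (I(z, y) = -2*((z + y) + (-72 - z)) = -2*((y + z) + (-72 - z)) = -2*(-72 + y) = 144 - 2*y)
I(56, -113) + m(158) = (144 - 2*(-113)) + 114 = (144 + 226) + 114 = 370 + 114 = 484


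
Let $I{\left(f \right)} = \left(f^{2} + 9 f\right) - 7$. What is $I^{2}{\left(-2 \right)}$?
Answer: $441$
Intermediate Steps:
$I{\left(f \right)} = -7 + f^{2} + 9 f$
$I^{2}{\left(-2 \right)} = \left(-7 + \left(-2\right)^{2} + 9 \left(-2\right)\right)^{2} = \left(-7 + 4 - 18\right)^{2} = \left(-21\right)^{2} = 441$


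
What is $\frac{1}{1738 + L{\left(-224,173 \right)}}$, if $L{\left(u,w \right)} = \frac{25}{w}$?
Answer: $\frac{173}{300699} \approx 0.00057533$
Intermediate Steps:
$\frac{1}{1738 + L{\left(-224,173 \right)}} = \frac{1}{1738 + \frac{25}{173}} = \frac{1}{\frac{300699}{173}} = \frac{173}{300699}$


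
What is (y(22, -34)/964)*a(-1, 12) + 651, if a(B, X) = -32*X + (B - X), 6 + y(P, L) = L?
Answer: 160861/241 ≈ 667.47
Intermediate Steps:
y(P, L) = -6 + L
a(B, X) = B - 33*X
(y(22, -34)/964)*a(-1, 12) + 651 = ((-6 - 34)/964)*(-1 - 33*12) + 651 = (-40*1/964)*(-1 - 396) + 651 = -10/241*(-397) + 651 = 3970/241 + 651 = 160861/241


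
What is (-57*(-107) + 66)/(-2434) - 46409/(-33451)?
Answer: -8478719/7401794 ≈ -1.1455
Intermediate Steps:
(-57*(-107) + 66)/(-2434) - 46409/(-33451) = (6099 + 66)*(-1/2434) - 46409*(-1/33451) = 6165*(-1/2434) + 4219/3041 = -6165/2434 + 4219/3041 = -8478719/7401794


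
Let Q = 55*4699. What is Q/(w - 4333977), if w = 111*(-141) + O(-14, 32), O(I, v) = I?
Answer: -23495/395422 ≈ -0.059418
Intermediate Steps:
Q = 258445
w = -15665 (w = 111*(-141) - 14 = -15651 - 14 = -15665)
Q/(w - 4333977) = 258445/(-15665 - 4333977) = 258445/(-4349642) = 258445*(-1/4349642) = -23495/395422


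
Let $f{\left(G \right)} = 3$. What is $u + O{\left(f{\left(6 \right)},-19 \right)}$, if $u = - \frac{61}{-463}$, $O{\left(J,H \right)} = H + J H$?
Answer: $- \frac{35127}{463} \approx -75.868$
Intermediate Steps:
$O{\left(J,H \right)} = H + H J$
$u = \frac{61}{463}$ ($u = \left(-61\right) \left(- \frac{1}{463}\right) = \frac{61}{463} \approx 0.13175$)
$u + O{\left(f{\left(6 \right)},-19 \right)} = \frac{61}{463} - 19 \left(1 + 3\right) = \frac{61}{463} - 76 = - \frac{35127}{463}$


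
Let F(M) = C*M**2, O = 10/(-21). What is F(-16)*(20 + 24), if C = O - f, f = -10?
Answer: 2252800/21 ≈ 1.0728e+5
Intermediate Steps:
O = -10/21 (O = 10*(-1/21) = -10/21 ≈ -0.47619)
C = 200/21 (C = -10/21 - 1*(-10) = -10/21 + 10 = 200/21 ≈ 9.5238)
F(M) = 200*M**2/21
F(-16)*(20 + 24) = ((200/21)*(-16)**2)*(20 + 24) = ((200/21)*256)*44 = (51200/21)*44 = 2252800/21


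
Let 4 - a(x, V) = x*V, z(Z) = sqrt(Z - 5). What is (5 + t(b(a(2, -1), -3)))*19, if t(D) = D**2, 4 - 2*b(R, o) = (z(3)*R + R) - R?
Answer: -171 - 228*I*sqrt(2) ≈ -171.0 - 322.44*I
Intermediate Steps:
z(Z) = sqrt(-5 + Z)
a(x, V) = 4 - V*x (a(x, V) = 4 - x*V = 4 - V*x)
b(R, o) = 2 - I*R*sqrt(2)/2 (b(R, o) = 2 - ((sqrt(-5 + 3)*R + R) - R)/2 = 2 - ((sqrt(-2)*R + R) - R)/2 = 2 - (((I*sqrt(2))*R + R) - R)/2 = 2 - ((I*R*sqrt(2) + R) - R)/2 = 2 - ((R + I*R*sqrt(2)) - R)/2 = 2 - I*R*sqrt(2)/2)
(5 + t(b(a(2, -1), -3)))*19 = (5 + (2 - I*(4 - 1*(-1)*2)*sqrt(2)/2)**2)*19 = (5 + (2 - I*(4 + 2)*sqrt(2)/2)**2)*19 = (5 + (2 - 1/2*I*6*sqrt(2))**2)*19 = (5 + (2 - 3*I*sqrt(2))**2)*19 = 95 + 19*(2 - 3*I*sqrt(2))**2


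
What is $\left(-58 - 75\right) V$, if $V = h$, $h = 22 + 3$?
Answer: $-3325$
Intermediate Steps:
$h = 25$
$V = 25$
$\left(-58 - 75\right) V = \left(-58 - 75\right) 25 = \left(-133\right) 25 = -3325$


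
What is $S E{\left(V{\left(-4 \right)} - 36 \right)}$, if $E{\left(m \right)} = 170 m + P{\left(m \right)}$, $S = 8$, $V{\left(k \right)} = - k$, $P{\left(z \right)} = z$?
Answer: $-43776$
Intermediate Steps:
$E{\left(m \right)} = 171 m$ ($E{\left(m \right)} = 170 m + m = 171 m$)
$S E{\left(V{\left(-4 \right)} - 36 \right)} = 8 \cdot 171 \left(\left(-1\right) \left(-4\right) - 36\right) = 8 \cdot 171 \left(4 - 36\right) = 8 \cdot 171 \left(-32\right) = 8 \left(-5472\right) = -43776$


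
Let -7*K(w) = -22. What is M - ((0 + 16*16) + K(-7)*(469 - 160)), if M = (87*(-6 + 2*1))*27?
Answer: -74362/7 ≈ -10623.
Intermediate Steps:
K(w) = 22/7 (K(w) = -1/7*(-22) = 22/7)
M = -9396 (M = (87*(-6 + 2))*27 = (87*(-4))*27 = -348*27 = -9396)
M - ((0 + 16*16) + K(-7)*(469 - 160)) = -9396 - ((0 + 16*16) + 22*(469 - 160)/7) = -9396 - ((0 + 256) + (22/7)*309) = -9396 - (256 + 6798/7) = -9396 - 1*8590/7 = -9396 - 8590/7 = -74362/7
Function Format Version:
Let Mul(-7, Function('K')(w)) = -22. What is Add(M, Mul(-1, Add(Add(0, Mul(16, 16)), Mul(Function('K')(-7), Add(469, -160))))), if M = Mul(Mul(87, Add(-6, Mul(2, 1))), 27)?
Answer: Rational(-74362, 7) ≈ -10623.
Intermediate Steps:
Function('K')(w) = Rational(22, 7) (Function('K')(w) = Mul(Rational(-1, 7), -22) = Rational(22, 7))
M = -9396 (M = Mul(Mul(87, Add(-6, 2)), 27) = Mul(Mul(87, -4), 27) = Mul(-348, 27) = -9396)
Add(M, Mul(-1, Add(Add(0, Mul(16, 16)), Mul(Function('K')(-7), Add(469, -160))))) = Add(-9396, Mul(-1, Add(Add(0, Mul(16, 16)), Mul(Rational(22, 7), Add(469, -160))))) = Add(-9396, Mul(-1, Add(Add(0, 256), Mul(Rational(22, 7), 309)))) = Add(-9396, Mul(-1, Add(256, Rational(6798, 7)))) = Add(-9396, Mul(-1, Rational(8590, 7))) = Add(-9396, Rational(-8590, 7)) = Rational(-74362, 7)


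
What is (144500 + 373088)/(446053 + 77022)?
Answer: 517588/523075 ≈ 0.98951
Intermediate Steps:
(144500 + 373088)/(446053 + 77022) = 517588/523075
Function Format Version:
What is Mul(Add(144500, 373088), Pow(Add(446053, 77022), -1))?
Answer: Rational(517588, 523075) ≈ 0.98951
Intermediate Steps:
Mul(Add(144500, 373088), Pow(Add(446053, 77022), -1)) = Mul(517588, Pow(523075, -1)) = Mul(517588, Rational(1, 523075)) = Rational(517588, 523075)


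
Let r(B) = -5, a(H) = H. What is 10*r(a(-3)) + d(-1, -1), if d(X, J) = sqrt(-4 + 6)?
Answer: -50 + sqrt(2) ≈ -48.586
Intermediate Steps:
d(X, J) = sqrt(2)
10*r(a(-3)) + d(-1, -1) = 10*(-5) + sqrt(2) = -50 + sqrt(2)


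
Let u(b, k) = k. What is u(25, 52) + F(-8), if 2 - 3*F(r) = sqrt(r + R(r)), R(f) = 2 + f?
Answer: 158/3 - I*sqrt(14)/3 ≈ 52.667 - 1.2472*I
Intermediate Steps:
F(r) = 2/3 - sqrt(2 + 2*r)/3 (F(r) = 2/3 - sqrt(r + (2 + r))/3 = 2/3 - sqrt(2 + 2*r)/3)
u(25, 52) + F(-8) = 52 + (2/3 - sqrt(2 + 2*(-8))/3) = 52 + (2/3 - sqrt(2 - 16)/3) = 52 + (2/3 - I*sqrt(14)/3) = 158/3 - I*sqrt(14)/3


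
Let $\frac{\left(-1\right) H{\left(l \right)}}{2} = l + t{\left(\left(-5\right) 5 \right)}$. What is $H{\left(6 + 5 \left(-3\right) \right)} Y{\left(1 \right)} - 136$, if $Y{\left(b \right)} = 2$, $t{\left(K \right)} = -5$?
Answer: $-80$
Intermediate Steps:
$H{\left(l \right)} = 10 - 2 l$ ($H{\left(l \right)} = - 2 \left(l - 5\right) = - 2 \left(-5 + l\right) = 10 - 2 l$)
$H{\left(6 + 5 \left(-3\right) \right)} Y{\left(1 \right)} - 136 = \left(10 - 2 \left(6 + 5 \left(-3\right)\right)\right) 2 - 136 = \left(10 - 2 \left(6 - 15\right)\right) 2 - 136 = \left(10 - -18\right) 2 - 136 = \left(10 + 18\right) 2 - 136 = 28 \cdot 2 - 136 = 56 - 136 = -80$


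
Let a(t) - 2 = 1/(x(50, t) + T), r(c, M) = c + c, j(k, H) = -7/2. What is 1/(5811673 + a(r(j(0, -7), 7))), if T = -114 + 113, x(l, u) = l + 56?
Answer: 105/610225876 ≈ 1.7207e-7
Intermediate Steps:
j(k, H) = -7/2 (j(k, H) = -7*½ = -7/2)
x(l, u) = 56 + l
T = -1
r(c, M) = 2*c
a(t) = 211/105 (a(t) = 2 + 1/((56 + 50) - 1) = 2 + 1/(106 - 1) = 2 + 1/105 = 211/105)
1/(5811673 + a(r(j(0, -7), 7))) = 1/(5811673 + 211/105) = 1/(610225876/105) = 105/610225876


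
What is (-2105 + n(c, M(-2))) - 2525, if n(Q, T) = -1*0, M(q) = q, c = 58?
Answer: -4630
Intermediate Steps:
n(Q, T) = 0
(-2105 + n(c, M(-2))) - 2525 = (-2105 + 0) - 2525 = -2105 - 2525 = -4630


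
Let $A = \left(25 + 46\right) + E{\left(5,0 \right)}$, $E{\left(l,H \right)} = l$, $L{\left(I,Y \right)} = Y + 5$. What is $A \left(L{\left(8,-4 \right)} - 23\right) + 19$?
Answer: $-1653$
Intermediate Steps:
$L{\left(I,Y \right)} = 5 + Y$
$A = 76$ ($A = \left(25 + 46\right) + 5 = 71 + 5 = 76$)
$A \left(L{\left(8,-4 \right)} - 23\right) + 19 = 76 \left(\left(5 - 4\right) - 23\right) + 19 = 76 \left(1 - 23\right) + 19 = 76 \left(-22\right) + 19 = -1672 + 19 = -1653$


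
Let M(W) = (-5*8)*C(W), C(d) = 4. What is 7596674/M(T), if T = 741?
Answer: -3798337/80 ≈ -47479.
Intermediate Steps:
M(W) = -160 (M(W) = -5*8*4 = -40*4 = -160)
7596674/M(T) = 7596674/(-160) = 7596674*(-1/160) = -3798337/80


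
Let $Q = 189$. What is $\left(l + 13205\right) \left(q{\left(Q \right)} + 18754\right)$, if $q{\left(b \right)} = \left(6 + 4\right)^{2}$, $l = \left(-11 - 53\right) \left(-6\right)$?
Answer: $256207006$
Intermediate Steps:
$l = 384$ ($l = \left(-64\right) \left(-6\right) = 384$)
$q{\left(b \right)} = 100$ ($q{\left(b \right)} = 10^{2} = 100$)
$\left(l + 13205\right) \left(q{\left(Q \right)} + 18754\right) = \left(384 + 13205\right) \left(100 + 18754\right) = 13589 \cdot 18854 = 256207006$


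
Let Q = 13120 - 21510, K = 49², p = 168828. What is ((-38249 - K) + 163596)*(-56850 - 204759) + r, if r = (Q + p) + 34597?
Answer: -32163585079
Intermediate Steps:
K = 2401
Q = -8390
r = 195035 (r = (-8390 + 168828) + 34597 = 160438 + 34597 = 195035)
((-38249 - K) + 163596)*(-56850 - 204759) + r = ((-38249 - 1*2401) + 163596)*(-56850 - 204759) + 195035 = ((-38249 - 2401) + 163596)*(-261609) + 195035 = (-40650 + 163596)*(-261609) + 195035 = 122946*(-261609) + 195035 = -32163780114 + 195035 = -32163585079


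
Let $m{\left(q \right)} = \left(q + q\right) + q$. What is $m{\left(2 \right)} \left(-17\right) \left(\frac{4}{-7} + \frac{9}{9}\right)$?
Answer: $- \frac{306}{7} \approx -43.714$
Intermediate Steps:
$m{\left(q \right)} = 3 q$ ($m{\left(q \right)} = 2 q + q = 3 q$)
$m{\left(2 \right)} \left(-17\right) \left(\frac{4}{-7} + \frac{9}{9}\right) = 3 \cdot 2 \left(-17\right) \left(\frac{4}{-7} + \frac{9}{9}\right) = 6 \left(-17\right) \left(4 \left(- \frac{1}{7}\right) + 9 \cdot \frac{1}{9}\right) = - 102 \left(- \frac{4}{7} + 1\right) = \left(-102\right) \frac{3}{7} = - \frac{306}{7}$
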